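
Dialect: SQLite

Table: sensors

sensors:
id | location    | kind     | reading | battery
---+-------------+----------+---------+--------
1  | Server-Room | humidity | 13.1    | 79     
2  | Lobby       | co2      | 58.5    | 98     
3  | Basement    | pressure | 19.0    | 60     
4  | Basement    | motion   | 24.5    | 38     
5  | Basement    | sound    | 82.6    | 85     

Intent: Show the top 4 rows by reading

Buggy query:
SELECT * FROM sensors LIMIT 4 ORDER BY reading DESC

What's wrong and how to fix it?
Bug: LIMIT must come after ORDER BY

Fix: Sort with ORDER BY, then apply LIMIT

Corrected query:
SELECT * FROM sensors ORDER BY reading DESC LIMIT 4

Result:
id | location | kind     | reading | battery
---+----------+----------+---------+--------
5  | Basement | sound    | 82.6    | 85     
2  | Lobby    | co2      | 58.5    | 98     
4  | Basement | motion   | 24.5    | 38     
3  | Basement | pressure | 19      | 60     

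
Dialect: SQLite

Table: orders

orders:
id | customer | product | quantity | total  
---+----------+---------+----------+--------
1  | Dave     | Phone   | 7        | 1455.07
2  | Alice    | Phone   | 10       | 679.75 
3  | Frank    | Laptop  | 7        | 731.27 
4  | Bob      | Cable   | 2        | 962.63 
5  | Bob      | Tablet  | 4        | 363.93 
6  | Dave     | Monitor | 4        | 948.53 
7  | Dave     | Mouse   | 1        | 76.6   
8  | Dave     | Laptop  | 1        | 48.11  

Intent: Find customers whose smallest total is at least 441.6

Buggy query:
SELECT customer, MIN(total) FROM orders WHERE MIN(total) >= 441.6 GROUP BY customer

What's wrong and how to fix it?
Bug: MIN() in WHERE is a misuse of aggregate

Fix: Use HAVING for the per-group MIN condition

Corrected query:
SELECT customer, MIN(total) FROM orders GROUP BY customer HAVING MIN(total) >= 441.6

Result:
customer | MIN(total)
---------+-----------
Alice    | 679.75    
Frank    | 731.27    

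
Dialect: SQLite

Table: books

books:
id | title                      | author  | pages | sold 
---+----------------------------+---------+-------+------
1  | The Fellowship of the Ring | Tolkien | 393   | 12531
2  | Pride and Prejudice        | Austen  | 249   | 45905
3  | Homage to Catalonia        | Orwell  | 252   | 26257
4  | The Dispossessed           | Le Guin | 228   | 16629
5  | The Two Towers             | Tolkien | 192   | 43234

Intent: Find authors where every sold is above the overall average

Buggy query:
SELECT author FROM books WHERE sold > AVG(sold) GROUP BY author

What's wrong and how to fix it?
Bug: AVG() is an aggregate; it can't sit directly in WHERE

Fix: Compute the overall average in a scalar subquery and compare each group's MIN against it in HAVING

Corrected query:
SELECT author FROM books GROUP BY author HAVING MIN(sold) > (SELECT AVG(sold) FROM books)

Result:
author
------
Austen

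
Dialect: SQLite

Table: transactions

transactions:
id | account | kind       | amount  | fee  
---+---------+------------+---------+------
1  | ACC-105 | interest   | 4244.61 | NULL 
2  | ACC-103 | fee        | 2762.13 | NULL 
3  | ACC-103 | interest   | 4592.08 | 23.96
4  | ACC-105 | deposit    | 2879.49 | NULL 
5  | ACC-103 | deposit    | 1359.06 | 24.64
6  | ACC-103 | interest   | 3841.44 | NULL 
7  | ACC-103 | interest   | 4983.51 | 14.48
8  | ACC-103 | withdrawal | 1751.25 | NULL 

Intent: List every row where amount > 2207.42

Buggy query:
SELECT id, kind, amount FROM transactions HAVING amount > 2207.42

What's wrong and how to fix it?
Bug: This is a non-aggregate query (no GROUP BY, no aggregates), so in SQLite the HAVING clause is invalid here; a row-level condition belongs in WHERE

Fix: Replace HAVING with WHERE since the condition applies to individual rows

Corrected query:
SELECT id, kind, amount FROM transactions WHERE amount > 2207.42

Result:
id | kind     | amount 
---+----------+--------
1  | interest | 4244.61
2  | fee      | 2762.13
3  | interest | 4592.08
4  | deposit  | 2879.49
6  | interest | 3841.44
7  | interest | 4983.51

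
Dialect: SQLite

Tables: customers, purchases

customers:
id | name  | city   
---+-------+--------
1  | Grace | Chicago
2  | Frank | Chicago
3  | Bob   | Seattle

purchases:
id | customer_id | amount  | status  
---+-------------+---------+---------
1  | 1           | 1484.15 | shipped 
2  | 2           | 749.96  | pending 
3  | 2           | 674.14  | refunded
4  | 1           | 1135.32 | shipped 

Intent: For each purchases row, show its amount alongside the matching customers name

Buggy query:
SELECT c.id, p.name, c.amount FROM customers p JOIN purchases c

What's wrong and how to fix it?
Bug: JOIN with no ON clause produces a cartesian product; every purchases row pairs with every customers row

Fix: Specify the join condition linking the foreign key to the parent id

Corrected query:
SELECT c.id, p.name, c.amount FROM customers p JOIN purchases c ON c.customer_id = p.id

Result:
id | name  | amount 
---+-------+--------
1  | Grace | 1484.15
2  | Frank | 749.96 
3  | Frank | 674.14 
4  | Grace | 1135.32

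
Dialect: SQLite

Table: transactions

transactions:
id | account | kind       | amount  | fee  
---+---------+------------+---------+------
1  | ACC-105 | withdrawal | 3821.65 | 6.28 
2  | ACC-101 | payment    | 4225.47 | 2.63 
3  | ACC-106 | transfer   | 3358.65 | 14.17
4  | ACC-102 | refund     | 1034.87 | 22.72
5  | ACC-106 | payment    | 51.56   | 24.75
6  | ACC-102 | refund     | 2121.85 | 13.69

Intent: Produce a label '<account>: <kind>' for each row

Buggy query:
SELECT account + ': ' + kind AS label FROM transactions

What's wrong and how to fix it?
Bug: '+' is numeric addition; on text columns SQLite converts them to 0 instead of concatenating

Fix: Replace + with || to concatenate text

Corrected query:
SELECT account || ': ' || kind AS label FROM transactions

Result:
label              
-------------------
ACC-105: withdrawal
ACC-101: payment   
ACC-106: transfer  
ACC-102: refund    
ACC-106: payment   
ACC-102: refund    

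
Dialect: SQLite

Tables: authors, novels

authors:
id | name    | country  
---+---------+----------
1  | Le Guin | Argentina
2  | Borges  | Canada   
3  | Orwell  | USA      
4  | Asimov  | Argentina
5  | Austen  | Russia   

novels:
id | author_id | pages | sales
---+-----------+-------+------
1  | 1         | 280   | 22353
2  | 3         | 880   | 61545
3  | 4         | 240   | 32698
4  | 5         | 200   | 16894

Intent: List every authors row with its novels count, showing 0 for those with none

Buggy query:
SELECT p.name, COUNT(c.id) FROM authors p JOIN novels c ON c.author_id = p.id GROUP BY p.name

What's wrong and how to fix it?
Bug: An inner join excludes parents with zero children

Fix: Use LEFT JOIN so parents without children still appear (COUNT(c.id) gives 0)

Corrected query:
SELECT p.name, COUNT(c.id) FROM authors p LEFT JOIN novels c ON c.author_id = p.id GROUP BY p.name

Result:
name    | COUNT(c.id)
--------+------------
Asimov  | 1          
Austen  | 1          
Borges  | 0          
Le Guin | 1          
Orwell  | 1          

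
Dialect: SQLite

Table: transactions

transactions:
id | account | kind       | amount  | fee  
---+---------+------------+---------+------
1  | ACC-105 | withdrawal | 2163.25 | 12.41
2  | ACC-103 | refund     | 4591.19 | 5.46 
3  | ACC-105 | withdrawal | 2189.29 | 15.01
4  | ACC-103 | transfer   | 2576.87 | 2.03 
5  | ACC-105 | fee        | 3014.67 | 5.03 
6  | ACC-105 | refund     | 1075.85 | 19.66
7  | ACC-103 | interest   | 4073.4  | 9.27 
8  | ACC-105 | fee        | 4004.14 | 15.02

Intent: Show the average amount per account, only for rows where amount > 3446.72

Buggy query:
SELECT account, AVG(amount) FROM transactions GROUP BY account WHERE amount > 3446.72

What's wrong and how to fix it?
Bug: WHERE cannot follow GROUP BY

Fix: Move the WHERE clause before GROUP BY

Corrected query:
SELECT account, AVG(amount) FROM transactions WHERE amount > 3446.72 GROUP BY account

Result:
account | AVG(amount)
--------+------------
ACC-103 | 4332.295   
ACC-105 | 4004.14    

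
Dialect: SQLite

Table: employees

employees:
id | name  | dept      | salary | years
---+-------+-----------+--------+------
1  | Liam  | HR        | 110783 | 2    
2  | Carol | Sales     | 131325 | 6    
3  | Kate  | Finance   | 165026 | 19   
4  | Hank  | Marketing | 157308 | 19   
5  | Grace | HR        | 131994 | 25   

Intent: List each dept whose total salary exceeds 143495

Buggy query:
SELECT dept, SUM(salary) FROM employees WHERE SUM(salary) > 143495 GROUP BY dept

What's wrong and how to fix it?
Bug: Aggregate functions cannot appear in a WHERE clause

Fix: Move the aggregate condition to a HAVING clause

Corrected query:
SELECT dept, SUM(salary) FROM employees GROUP BY dept HAVING SUM(salary) > 143495

Result:
dept      | SUM(salary)
----------+------------
Finance   | 165026     
HR        | 242777     
Marketing | 157308     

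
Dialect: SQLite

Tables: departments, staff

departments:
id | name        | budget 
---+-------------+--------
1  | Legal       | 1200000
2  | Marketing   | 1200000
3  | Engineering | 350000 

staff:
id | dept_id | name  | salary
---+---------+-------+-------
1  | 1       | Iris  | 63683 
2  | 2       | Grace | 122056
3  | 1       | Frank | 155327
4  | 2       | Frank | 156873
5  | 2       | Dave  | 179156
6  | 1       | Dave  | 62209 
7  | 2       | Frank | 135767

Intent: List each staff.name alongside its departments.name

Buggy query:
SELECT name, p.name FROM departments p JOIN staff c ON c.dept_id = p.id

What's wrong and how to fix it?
Bug: 'name' exists in both joined tables, so the database can't tell which one is meant

Fix: Qualify the column with its table alias (c.name)

Corrected query:
SELECT c.name, p.name FROM departments p JOIN staff c ON c.dept_id = p.id

Result:
name  | name     
------+----------
Iris  | Legal    
Grace | Marketing
Frank | Legal    
Frank | Marketing
Dave  | Marketing
Dave  | Legal    
Frank | Marketing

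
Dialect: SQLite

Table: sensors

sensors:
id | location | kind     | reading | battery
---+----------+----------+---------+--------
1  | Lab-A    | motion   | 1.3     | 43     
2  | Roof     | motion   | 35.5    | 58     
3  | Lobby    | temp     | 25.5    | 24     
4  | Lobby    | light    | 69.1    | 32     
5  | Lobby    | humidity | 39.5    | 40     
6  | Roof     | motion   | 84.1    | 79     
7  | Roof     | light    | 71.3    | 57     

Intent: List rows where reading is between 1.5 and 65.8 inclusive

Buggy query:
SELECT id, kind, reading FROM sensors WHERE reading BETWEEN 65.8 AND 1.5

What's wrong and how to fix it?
Bug: BETWEEN expects the lower bound first; with 65.8 AND 1.5 the range is empty

Fix: Swap the bounds so the smaller value comes first

Corrected query:
SELECT id, kind, reading FROM sensors WHERE reading BETWEEN 1.5 AND 65.8

Result:
id | kind     | reading
---+----------+--------
2  | motion   | 35.5   
3  | temp     | 25.5   
5  | humidity | 39.5   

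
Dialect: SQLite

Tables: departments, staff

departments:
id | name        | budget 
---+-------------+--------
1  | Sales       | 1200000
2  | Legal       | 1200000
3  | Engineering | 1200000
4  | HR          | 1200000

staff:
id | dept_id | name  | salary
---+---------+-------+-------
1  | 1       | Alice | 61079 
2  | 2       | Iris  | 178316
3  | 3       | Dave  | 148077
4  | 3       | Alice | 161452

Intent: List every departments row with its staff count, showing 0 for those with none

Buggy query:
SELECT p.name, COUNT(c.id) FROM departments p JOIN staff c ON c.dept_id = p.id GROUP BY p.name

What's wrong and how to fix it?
Bug: An inner join excludes parents with zero children

Fix: Use LEFT JOIN so parents without children still appear (COUNT(c.id) gives 0)

Corrected query:
SELECT p.name, COUNT(c.id) FROM departments p LEFT JOIN staff c ON c.dept_id = p.id GROUP BY p.name

Result:
name        | COUNT(c.id)
------------+------------
Engineering | 2          
HR          | 0          
Legal       | 1          
Sales       | 1          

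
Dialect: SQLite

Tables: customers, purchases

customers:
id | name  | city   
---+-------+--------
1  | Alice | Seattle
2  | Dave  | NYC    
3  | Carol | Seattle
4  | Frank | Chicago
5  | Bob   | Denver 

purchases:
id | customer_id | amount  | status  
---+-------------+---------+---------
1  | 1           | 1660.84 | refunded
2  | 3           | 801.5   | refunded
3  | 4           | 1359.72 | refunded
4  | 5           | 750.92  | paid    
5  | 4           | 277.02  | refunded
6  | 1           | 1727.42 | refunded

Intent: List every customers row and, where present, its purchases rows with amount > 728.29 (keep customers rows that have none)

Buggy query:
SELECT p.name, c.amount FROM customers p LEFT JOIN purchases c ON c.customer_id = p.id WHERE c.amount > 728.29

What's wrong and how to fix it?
Bug: A WHERE condition on the right-hand table after LEFT JOIN drops unmatched parents

Fix: Move the right-table condition into the ON clause so unmatched parents are kept

Corrected query:
SELECT p.name, c.amount FROM customers p LEFT JOIN purchases c ON c.customer_id = p.id AND c.amount > 728.29

Result:
name  | amount 
------+--------
Alice | 1660.84
Alice | 1727.42
Dave  | NULL   
Carol | 801.5  
Frank | 1359.72
Bob   | 750.92 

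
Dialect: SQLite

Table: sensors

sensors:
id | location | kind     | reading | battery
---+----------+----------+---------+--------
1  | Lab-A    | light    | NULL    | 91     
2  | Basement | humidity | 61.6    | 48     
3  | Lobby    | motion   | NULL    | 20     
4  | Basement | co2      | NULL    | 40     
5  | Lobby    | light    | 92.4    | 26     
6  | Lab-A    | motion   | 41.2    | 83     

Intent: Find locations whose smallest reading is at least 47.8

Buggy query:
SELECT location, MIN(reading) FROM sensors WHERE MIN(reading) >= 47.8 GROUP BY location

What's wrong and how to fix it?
Bug: MIN() in WHERE is a misuse of aggregate

Fix: Replace WHERE with HAVING after the GROUP BY

Corrected query:
SELECT location, MIN(reading) FROM sensors GROUP BY location HAVING MIN(reading) >= 47.8

Result:
location | MIN(reading)
---------+-------------
Basement | 61.6        
Lobby    | 92.4        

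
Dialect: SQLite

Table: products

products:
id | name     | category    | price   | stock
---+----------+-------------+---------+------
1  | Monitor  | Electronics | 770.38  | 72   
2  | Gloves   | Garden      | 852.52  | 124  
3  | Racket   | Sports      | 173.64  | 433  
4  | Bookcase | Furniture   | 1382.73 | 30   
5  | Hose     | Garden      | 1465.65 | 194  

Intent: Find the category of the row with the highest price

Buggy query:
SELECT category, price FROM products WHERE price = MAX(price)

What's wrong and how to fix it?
Bug: WHERE is evaluated per row; an aggregate over the whole table isn't defined there

Fix: Wrap MAX in a scalar subquery so WHERE compares against a single value

Corrected query:
SELECT category, price FROM products WHERE price = (SELECT MAX(price) FROM products)

Result:
category | price  
---------+--------
Garden   | 1465.65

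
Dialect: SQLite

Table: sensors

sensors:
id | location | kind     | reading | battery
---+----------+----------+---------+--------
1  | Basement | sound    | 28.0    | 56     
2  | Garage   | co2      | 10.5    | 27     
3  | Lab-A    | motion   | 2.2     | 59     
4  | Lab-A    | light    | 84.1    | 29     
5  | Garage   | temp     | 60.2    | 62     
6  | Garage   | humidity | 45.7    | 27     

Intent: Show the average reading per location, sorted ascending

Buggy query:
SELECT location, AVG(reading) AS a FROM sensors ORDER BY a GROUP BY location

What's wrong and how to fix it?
Bug: GROUP BY must precede ORDER BY

Fix: Reorder: SELECT … FROM … GROUP BY … ORDER BY …

Corrected query:
SELECT location, AVG(reading) AS a FROM sensors GROUP BY location ORDER BY a

Result:
location | a    
---------+------
Basement | 28   
Garage   | 38.8 
Lab-A    | 43.15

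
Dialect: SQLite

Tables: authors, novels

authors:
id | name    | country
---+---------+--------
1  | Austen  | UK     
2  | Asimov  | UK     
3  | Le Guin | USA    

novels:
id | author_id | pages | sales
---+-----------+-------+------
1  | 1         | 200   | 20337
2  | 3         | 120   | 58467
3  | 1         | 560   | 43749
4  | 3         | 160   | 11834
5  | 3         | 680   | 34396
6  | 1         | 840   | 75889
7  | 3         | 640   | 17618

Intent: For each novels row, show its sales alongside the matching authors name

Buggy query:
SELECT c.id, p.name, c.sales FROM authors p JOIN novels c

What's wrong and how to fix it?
Bug: Missing join condition: each novels row is matched to all authors rows instead of just its own

Fix: Add ON c.author_id = p.id to the JOIN

Corrected query:
SELECT c.id, p.name, c.sales FROM authors p JOIN novels c ON c.author_id = p.id

Result:
id | name    | sales
---+---------+------
1  | Austen  | 20337
2  | Le Guin | 58467
3  | Austen  | 43749
4  | Le Guin | 11834
5  | Le Guin | 34396
6  | Austen  | 75889
7  | Le Guin | 17618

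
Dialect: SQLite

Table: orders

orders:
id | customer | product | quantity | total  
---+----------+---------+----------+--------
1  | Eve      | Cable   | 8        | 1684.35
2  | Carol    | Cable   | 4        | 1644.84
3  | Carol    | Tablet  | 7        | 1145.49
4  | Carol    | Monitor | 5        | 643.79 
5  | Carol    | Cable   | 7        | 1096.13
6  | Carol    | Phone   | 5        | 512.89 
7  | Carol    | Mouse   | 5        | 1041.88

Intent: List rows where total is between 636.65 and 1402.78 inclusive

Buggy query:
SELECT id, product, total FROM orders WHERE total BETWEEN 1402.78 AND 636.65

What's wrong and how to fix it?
Bug: The bounds are reversed; BETWEEN a AND b requires a <= b to match anything

Fix: Swap the bounds so the smaller value comes first

Corrected query:
SELECT id, product, total FROM orders WHERE total BETWEEN 636.65 AND 1402.78

Result:
id | product | total  
---+---------+--------
3  | Tablet  | 1145.49
4  | Monitor | 643.79 
5  | Cable   | 1096.13
7  | Mouse   | 1041.88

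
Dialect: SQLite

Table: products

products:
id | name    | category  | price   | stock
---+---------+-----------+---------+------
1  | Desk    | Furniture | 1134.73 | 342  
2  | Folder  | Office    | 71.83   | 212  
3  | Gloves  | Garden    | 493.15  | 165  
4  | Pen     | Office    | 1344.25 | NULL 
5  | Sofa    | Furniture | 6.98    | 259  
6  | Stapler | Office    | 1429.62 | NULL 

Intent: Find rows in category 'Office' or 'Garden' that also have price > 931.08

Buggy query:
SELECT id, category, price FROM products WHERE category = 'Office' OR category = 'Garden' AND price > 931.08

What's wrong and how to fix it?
Bug: Without parentheses, AND is evaluated before OR, so the price filter only applies to the 'Garden' branch

Fix: Group the OR with parentheses (or use IN), then AND the threshold

Corrected query:
SELECT id, category, price FROM products WHERE (category = 'Office' OR category = 'Garden') AND price > 931.08

Result:
id | category | price  
---+----------+--------
4  | Office   | 1344.25
6  | Office   | 1429.62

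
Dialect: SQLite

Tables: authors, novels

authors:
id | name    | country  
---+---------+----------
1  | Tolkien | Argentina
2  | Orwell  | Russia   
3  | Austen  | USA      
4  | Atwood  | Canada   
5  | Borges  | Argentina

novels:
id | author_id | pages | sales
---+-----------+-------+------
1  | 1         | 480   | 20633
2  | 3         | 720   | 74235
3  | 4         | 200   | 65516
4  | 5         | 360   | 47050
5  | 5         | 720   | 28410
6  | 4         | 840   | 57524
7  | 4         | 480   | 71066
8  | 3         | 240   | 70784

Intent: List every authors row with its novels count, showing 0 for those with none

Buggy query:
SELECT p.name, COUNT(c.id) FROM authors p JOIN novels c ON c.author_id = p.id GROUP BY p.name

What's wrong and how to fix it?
Bug: An inner join excludes parents with zero children

Fix: Use LEFT JOIN so parents without children still appear (COUNT(c.id) gives 0)

Corrected query:
SELECT p.name, COUNT(c.id) FROM authors p LEFT JOIN novels c ON c.author_id = p.id GROUP BY p.name

Result:
name    | COUNT(c.id)
--------+------------
Atwood  | 3          
Austen  | 2          
Borges  | 2          
Orwell  | 0          
Tolkien | 1          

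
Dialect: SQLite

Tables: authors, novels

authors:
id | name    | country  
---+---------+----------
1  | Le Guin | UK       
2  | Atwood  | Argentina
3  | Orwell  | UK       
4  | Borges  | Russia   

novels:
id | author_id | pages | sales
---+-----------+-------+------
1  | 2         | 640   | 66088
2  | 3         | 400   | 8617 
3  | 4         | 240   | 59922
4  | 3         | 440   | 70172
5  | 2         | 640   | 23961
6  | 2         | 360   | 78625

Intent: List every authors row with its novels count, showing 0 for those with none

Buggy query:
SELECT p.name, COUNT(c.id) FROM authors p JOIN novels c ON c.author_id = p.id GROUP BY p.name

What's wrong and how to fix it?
Bug: An inner join excludes parents with zero children

Fix: Switch to LEFT JOIN to retain unmatched parent rows

Corrected query:
SELECT p.name, COUNT(c.id) FROM authors p LEFT JOIN novels c ON c.author_id = p.id GROUP BY p.name

Result:
name    | COUNT(c.id)
--------+------------
Atwood  | 3          
Borges  | 1          
Le Guin | 0          
Orwell  | 2          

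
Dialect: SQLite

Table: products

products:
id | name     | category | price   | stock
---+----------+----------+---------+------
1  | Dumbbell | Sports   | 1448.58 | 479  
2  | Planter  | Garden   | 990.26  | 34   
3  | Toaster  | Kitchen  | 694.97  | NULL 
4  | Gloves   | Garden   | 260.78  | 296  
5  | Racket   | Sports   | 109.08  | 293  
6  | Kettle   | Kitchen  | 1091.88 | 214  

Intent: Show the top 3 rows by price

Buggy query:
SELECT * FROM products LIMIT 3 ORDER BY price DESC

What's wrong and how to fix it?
Bug: ORDER BY cannot follow LIMIT; LIMIT is the final clause

Fix: Sort with ORDER BY, then apply LIMIT

Corrected query:
SELECT * FROM products ORDER BY price DESC LIMIT 3

Result:
id | name     | category | price   | stock
---+----------+----------+---------+------
1  | Dumbbell | Sports   | 1448.58 | 479  
6  | Kettle   | Kitchen  | 1091.88 | 214  
2  | Planter  | Garden   | 990.26  | 34   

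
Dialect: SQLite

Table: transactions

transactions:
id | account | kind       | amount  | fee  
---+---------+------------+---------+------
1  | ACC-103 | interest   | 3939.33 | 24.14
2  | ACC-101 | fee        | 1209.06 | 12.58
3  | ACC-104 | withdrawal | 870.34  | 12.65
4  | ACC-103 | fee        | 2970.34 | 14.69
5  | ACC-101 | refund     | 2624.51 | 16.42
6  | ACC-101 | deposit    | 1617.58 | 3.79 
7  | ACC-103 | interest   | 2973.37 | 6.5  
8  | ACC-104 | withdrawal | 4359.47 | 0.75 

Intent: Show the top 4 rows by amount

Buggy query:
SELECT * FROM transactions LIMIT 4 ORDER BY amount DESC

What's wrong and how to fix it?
Bug: LIMIT must come after ORDER BY

Fix: Swap the clauses: ORDER BY first, then LIMIT

Corrected query:
SELECT * FROM transactions ORDER BY amount DESC LIMIT 4

Result:
id | account | kind       | amount  | fee  
---+---------+------------+---------+------
8  | ACC-104 | withdrawal | 4359.47 | 0.75 
1  | ACC-103 | interest   | 3939.33 | 24.14
7  | ACC-103 | interest   | 2973.37 | 6.5  
4  | ACC-103 | fee        | 2970.34 | 14.69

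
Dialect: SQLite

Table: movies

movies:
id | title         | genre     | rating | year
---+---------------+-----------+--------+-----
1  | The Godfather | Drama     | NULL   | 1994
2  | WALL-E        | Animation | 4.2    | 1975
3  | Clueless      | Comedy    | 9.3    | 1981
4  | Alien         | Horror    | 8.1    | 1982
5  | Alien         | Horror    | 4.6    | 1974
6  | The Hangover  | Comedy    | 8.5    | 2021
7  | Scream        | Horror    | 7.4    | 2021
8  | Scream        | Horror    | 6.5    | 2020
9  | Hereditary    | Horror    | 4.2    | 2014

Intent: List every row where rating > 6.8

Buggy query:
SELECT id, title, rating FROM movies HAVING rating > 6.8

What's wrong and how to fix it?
Bug: This is a non-aggregate query (no GROUP BY, no aggregates), so in SQLite the HAVING clause is invalid here; a row-level condition belongs in WHERE

Fix: Use WHERE for row-level filtering

Corrected query:
SELECT id, title, rating FROM movies WHERE rating > 6.8

Result:
id | title        | rating
---+--------------+-------
3  | Clueless     | 9.3   
4  | Alien        | 8.1   
6  | The Hangover | 8.5   
7  | Scream       | 7.4   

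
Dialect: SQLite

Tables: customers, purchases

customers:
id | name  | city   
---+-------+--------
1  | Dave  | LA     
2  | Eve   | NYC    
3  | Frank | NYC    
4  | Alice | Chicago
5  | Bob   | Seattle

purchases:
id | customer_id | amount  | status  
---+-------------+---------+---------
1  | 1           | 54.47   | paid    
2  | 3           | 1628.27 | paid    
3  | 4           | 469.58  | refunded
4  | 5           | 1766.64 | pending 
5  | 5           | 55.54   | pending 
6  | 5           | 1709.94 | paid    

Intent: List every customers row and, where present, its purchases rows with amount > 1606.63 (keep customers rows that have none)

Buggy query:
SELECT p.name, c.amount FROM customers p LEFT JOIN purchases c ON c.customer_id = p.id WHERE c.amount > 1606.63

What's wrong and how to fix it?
Bug: Filtering c.amount in WHERE discards the NULL rows produced by LEFT JOIN, turning it into an inner join

Fix: Move the right-table condition into the ON clause so unmatched parents are kept

Corrected query:
SELECT p.name, c.amount FROM customers p LEFT JOIN purchases c ON c.customer_id = p.id AND c.amount > 1606.63

Result:
name  | amount 
------+--------
Dave  | NULL   
Eve   | NULL   
Frank | 1628.27
Alice | NULL   
Bob   | 1709.94
Bob   | 1766.64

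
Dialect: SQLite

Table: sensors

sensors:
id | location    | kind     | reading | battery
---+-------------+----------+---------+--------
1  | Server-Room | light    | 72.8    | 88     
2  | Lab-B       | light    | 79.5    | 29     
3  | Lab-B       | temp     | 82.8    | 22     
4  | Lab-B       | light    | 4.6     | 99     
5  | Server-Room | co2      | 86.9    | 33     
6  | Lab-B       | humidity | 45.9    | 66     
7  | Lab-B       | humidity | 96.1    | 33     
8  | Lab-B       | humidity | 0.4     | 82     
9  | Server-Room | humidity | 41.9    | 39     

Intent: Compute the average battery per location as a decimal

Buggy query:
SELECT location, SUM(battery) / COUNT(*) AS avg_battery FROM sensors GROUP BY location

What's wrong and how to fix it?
Bug: SUM(battery) and COUNT(*) are both integers; the division truncates the fractional part

Fix: Cast one side to REAL so the division keeps the fractional part

Corrected query:
SELECT location, SUM(battery) * 1.0 / COUNT(*) AS avg_battery FROM sensors GROUP BY location

Result:
location    | avg_battery
------------+------------
Lab-B       | 55.166667  
Server-Room | 53.333333  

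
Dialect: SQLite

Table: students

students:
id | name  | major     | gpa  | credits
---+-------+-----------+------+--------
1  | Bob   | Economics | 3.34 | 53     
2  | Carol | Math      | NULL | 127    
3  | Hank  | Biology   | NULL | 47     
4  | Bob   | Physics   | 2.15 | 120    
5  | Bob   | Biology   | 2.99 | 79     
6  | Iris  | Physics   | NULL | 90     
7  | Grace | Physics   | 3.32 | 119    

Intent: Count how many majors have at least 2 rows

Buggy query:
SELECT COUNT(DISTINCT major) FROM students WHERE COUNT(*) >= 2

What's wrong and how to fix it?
Bug: WHERE filters individual rows, not groups, so a group-level COUNT is invalid there

Fix: Group first with HAVING COUNT(*) >= 2, then COUNT the resulting groups

Corrected query:
SELECT COUNT(*) FROM (SELECT major FROM students GROUP BY major HAVING COUNT(*) >= 2)

Result:
COUNT(*)
--------
2       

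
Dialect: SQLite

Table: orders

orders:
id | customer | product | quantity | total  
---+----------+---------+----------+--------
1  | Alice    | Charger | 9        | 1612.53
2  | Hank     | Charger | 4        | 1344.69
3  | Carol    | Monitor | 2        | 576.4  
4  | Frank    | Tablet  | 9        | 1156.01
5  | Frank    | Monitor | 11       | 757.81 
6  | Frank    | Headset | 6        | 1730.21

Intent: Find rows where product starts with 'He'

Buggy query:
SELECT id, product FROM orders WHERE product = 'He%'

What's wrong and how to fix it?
Bug: '=' compares the literal string including the % character; pattern matching needs LIKE

Fix: Replace '=' with LIKE so 'He%' is treated as a pattern

Corrected query:
SELECT id, product FROM orders WHERE product LIKE 'He%'

Result:
id | product
---+--------
6  | Headset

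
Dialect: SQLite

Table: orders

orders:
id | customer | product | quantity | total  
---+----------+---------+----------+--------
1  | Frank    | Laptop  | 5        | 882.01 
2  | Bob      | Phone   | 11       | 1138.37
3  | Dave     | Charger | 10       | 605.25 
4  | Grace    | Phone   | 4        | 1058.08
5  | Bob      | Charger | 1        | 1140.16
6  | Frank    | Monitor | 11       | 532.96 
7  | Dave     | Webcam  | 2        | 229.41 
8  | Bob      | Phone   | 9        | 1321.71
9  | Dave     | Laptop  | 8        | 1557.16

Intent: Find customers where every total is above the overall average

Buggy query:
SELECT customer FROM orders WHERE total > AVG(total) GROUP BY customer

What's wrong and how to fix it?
Bug: AVG() is an aggregate; it can't sit directly in WHERE

Fix: Compute the overall average in a scalar subquery and compare each group's MIN against it in HAVING

Corrected query:
SELECT customer FROM orders GROUP BY customer HAVING MIN(total) > (SELECT AVG(total) FROM orders)

Result:
customer
--------
Bob     
Grace   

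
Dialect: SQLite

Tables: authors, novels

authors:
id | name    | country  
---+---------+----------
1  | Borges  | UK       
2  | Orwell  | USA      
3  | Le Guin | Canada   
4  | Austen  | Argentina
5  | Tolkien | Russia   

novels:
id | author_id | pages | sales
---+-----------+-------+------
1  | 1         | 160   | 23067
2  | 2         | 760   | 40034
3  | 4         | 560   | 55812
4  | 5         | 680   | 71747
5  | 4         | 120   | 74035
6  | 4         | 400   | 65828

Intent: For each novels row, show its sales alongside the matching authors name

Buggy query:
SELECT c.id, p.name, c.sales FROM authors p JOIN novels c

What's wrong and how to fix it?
Bug: Missing join condition: each novels row is matched to all authors rows instead of just its own

Fix: Specify the join condition linking the foreign key to the parent id

Corrected query:
SELECT c.id, p.name, c.sales FROM authors p JOIN novels c ON c.author_id = p.id

Result:
id | name    | sales
---+---------+------
1  | Borges  | 23067
2  | Orwell  | 40034
3  | Austen  | 55812
4  | Tolkien | 71747
5  | Austen  | 74035
6  | Austen  | 65828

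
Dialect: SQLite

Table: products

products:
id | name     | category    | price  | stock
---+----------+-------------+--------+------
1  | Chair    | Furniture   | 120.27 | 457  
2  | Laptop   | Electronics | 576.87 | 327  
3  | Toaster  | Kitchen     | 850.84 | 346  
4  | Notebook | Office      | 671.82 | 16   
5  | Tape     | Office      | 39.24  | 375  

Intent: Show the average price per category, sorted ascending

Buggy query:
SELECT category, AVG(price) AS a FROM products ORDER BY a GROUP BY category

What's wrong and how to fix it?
Bug: ORDER BY appears before GROUP BY; SQL clause order requires GROUP BY first

Fix: Reorder: SELECT … FROM … GROUP BY … ORDER BY …

Corrected query:
SELECT category, AVG(price) AS a FROM products GROUP BY category ORDER BY a

Result:
category    | a     
------------+-------
Furniture   | 120.27
Office      | 355.53
Electronics | 576.87
Kitchen     | 850.84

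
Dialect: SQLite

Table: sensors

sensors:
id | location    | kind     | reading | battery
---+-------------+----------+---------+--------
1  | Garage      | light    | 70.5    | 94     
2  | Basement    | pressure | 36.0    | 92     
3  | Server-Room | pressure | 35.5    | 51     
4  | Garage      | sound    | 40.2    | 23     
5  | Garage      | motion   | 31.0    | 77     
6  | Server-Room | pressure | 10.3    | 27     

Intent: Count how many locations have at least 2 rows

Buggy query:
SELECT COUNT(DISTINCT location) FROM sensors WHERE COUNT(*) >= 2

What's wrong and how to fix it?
Bug: WHERE filters individual rows, not groups, so a group-level COUNT is invalid there

Fix: Group first with HAVING COUNT(*) >= 2, then COUNT the resulting groups

Corrected query:
SELECT COUNT(*) FROM (SELECT location FROM sensors GROUP BY location HAVING COUNT(*) >= 2)

Result:
COUNT(*)
--------
2       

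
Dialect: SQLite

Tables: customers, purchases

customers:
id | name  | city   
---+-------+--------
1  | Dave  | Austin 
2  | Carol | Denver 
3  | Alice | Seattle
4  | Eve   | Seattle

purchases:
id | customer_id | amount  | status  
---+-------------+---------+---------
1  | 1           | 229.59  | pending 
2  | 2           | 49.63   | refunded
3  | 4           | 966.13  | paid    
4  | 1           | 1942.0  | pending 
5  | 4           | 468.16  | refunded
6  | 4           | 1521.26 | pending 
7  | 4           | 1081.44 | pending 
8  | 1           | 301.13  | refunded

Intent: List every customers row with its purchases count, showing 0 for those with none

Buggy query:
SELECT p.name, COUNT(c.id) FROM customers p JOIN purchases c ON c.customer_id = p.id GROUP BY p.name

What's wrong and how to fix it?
Bug: INNER JOIN drops customers rows that have no matching purchases rows

Fix: Use LEFT JOIN so parents without children still appear (COUNT(c.id) gives 0)

Corrected query:
SELECT p.name, COUNT(c.id) FROM customers p LEFT JOIN purchases c ON c.customer_id = p.id GROUP BY p.name

Result:
name  | COUNT(c.id)
------+------------
Alice | 0          
Carol | 1          
Dave  | 3          
Eve   | 4          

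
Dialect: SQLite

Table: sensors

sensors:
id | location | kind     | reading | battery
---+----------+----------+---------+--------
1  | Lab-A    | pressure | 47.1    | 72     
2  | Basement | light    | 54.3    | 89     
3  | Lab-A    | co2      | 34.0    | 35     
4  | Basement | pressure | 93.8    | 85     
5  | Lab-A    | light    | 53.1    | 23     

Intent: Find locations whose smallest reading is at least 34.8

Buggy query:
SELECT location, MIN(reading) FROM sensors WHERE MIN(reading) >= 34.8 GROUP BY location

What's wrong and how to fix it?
Bug: Aggregates like MIN are computed per group after WHERE runs

Fix: Replace WHERE with HAVING after the GROUP BY

Corrected query:
SELECT location, MIN(reading) FROM sensors GROUP BY location HAVING MIN(reading) >= 34.8

Result:
location | MIN(reading)
---------+-------------
Basement | 54.3        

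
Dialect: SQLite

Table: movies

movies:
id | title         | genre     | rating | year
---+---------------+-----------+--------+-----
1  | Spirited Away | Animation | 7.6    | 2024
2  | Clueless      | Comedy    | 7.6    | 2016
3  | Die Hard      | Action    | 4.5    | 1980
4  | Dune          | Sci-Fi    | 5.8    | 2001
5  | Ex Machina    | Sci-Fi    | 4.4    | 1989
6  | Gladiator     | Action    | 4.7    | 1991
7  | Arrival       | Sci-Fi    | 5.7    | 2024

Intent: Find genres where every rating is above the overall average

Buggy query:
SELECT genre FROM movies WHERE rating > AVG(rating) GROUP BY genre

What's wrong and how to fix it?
Bug: WHERE evaluates per row before aggregation, so AVG() is unavailable

Fix: Compute the overall average in a scalar subquery and compare each group's MIN against it in HAVING

Corrected query:
SELECT genre FROM movies GROUP BY genre HAVING MIN(rating) > (SELECT AVG(rating) FROM movies)

Result:
genre    
---------
Animation
Comedy   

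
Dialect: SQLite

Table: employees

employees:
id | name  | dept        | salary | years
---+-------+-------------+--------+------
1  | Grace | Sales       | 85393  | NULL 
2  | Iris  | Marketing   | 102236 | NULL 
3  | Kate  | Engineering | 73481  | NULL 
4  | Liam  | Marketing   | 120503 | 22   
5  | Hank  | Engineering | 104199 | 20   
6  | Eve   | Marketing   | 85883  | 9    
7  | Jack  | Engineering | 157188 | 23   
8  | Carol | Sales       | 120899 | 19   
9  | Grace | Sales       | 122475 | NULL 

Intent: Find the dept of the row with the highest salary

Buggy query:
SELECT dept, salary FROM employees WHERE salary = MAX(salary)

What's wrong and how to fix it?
Bug: WHERE is evaluated per row; an aggregate over the whole table isn't defined there

Fix: Wrap MAX in a scalar subquery so WHERE compares against a single value

Corrected query:
SELECT dept, salary FROM employees WHERE salary = (SELECT MAX(salary) FROM employees)

Result:
dept        | salary
------------+-------
Engineering | 157188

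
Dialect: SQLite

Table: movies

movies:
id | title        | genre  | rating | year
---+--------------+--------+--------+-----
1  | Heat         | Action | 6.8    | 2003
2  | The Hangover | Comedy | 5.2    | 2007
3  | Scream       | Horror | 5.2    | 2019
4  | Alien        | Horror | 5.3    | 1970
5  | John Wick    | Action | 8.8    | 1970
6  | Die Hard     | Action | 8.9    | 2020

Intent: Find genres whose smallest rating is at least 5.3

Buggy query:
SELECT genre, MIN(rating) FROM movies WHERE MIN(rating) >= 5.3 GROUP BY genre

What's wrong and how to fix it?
Bug: MIN() in WHERE is a misuse of aggregate

Fix: Use HAVING for the per-group MIN condition

Corrected query:
SELECT genre, MIN(rating) FROM movies GROUP BY genre HAVING MIN(rating) >= 5.3

Result:
genre  | MIN(rating)
-------+------------
Action | 6.8        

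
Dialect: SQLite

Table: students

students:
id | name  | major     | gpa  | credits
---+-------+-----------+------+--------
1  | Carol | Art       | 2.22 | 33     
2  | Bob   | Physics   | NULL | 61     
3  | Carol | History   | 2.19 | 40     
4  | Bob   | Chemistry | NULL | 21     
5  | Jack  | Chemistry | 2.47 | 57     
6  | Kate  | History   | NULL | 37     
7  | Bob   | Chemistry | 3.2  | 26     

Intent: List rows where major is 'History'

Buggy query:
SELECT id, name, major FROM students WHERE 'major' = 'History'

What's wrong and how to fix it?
Bug: Single quotes denote string literals in SQL; the column name is being compared as a constant string

Fix: Reference the column as major without single quotes

Corrected query:
SELECT id, name, major FROM students WHERE major = 'History'

Result:
id | name  | major  
---+-------+--------
3  | Carol | History
6  | Kate  | History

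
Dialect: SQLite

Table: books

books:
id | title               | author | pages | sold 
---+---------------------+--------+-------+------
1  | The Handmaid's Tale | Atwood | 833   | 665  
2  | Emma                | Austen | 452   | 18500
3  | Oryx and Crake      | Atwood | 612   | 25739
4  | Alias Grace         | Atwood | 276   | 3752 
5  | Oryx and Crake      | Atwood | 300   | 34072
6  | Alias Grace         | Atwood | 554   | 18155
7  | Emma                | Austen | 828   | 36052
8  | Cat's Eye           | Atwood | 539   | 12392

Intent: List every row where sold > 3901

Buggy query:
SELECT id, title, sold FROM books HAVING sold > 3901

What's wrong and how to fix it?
Bug: This is a non-aggregate query (no GROUP BY, no aggregates), so in SQLite the HAVING clause is invalid here; a row-level condition belongs in WHERE

Fix: Replace HAVING with WHERE since the condition applies to individual rows

Corrected query:
SELECT id, title, sold FROM books WHERE sold > 3901

Result:
id | title          | sold 
---+----------------+------
2  | Emma           | 18500
3  | Oryx and Crake | 25739
5  | Oryx and Crake | 34072
6  | Alias Grace    | 18155
7  | Emma           | 36052
8  | Cat's Eye      | 12392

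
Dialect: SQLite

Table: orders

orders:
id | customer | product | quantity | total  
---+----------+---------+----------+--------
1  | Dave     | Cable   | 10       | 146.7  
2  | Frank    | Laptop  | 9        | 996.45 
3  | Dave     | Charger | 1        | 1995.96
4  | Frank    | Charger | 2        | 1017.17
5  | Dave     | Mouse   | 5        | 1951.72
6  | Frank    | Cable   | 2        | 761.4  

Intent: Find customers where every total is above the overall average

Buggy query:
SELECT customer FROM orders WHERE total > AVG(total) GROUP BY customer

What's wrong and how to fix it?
Bug: WHERE evaluates per row before aggregation, so AVG() is unavailable

Fix: Use a subquery for AVG and a HAVING MIN(...) filter so the condition holds for every row in the group

Corrected query:
SELECT customer FROM orders GROUP BY customer HAVING MIN(total) > (SELECT AVG(total) FROM orders)

Result:
(no rows)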